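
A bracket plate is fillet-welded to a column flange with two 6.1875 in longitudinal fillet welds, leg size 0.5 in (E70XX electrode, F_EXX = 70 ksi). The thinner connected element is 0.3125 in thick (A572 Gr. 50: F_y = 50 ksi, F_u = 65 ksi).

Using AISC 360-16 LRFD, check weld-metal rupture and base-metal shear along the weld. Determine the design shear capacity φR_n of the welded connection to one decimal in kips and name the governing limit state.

Weld metal: throat = 0.707×0.5 = 0.3535 in, L = 2×6.1875 = 12.375 in. φR_n = 0.75 × 0.6 × 70 × 0.3535 × 12.375 = 137.8 kips.
Base metal shear (0.3125 in plate): yield φR_n = 1.0×0.6×50×0.3125×12.375 = 116.0 kips; rupture φR_n = 0.75×0.6×65×0.3125×12.375 = 113.1 kips; take 113.1 kips (rupture).
Governing: min(137.8, 113.1) = 113.1 kips → base-metal shear.

113.1 kips (base-metal shear governs)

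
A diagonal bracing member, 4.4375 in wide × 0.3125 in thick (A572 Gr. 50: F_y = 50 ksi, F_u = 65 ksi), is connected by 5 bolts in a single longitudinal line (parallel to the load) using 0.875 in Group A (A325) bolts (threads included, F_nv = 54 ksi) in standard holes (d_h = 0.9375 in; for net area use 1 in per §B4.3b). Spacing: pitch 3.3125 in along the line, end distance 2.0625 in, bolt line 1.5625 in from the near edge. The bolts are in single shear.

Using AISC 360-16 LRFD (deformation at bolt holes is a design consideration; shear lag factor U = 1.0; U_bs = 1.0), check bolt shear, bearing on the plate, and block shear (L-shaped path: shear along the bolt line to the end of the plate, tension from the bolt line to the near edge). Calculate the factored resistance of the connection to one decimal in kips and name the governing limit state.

115.0 kips (block shear governs)

Bolt shear: A_b = π(0.875)²/4 = 0.60132 in². φR_n = 0.75 × 54 × 0.60132 × 5 × 1 = 121.8 kips.
Bearing (0.3125 in plate, F_u = 65 ksi): end bolts L_c = 2.0625 − 0.9375/2 = 1.59375, R_n = min(1.2×1.59375×0.3125×65, 2.4×0.875×0.3125×65) = 38.848 kips/bolt; interior L_c = 3.3125 − 0.9375 = 2.375, R_n = 42.656 kips/bolt. φR_n = 0.75 × (1×38.848 + 4×42.656) = 157.1 kips.
Block shear: shear path 1×[2.0625+4×3.3125] = 1×15.3125 in, A_gv = 4.7852, A_nv = 1×(15.3125 − 4.5×1)×0.3125 = 3.3789 in²; tension to near edge: (1.5625 − 0.5×1)×0.3125 = 0.33203 in². R_n = min(0.6×65×3.3789, 0.6×50×4.7852) + 1.0×65×0.33203 = min(131.78, 143.56) + 21.582 = 153.36 kips. φR_n = 0.75 × 153.36 = 115.0 kips.
Governing: min(121.8, 157.1, 115.0) = 115.0 kips → block shear.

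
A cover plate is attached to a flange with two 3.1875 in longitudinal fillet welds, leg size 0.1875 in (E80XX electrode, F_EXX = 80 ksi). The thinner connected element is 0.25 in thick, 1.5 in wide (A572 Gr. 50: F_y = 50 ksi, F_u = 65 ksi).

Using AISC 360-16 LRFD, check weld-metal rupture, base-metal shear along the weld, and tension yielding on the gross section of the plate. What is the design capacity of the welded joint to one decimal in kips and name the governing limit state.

Weld metal: throat = 0.707×0.1875 = 0.13256 in, L = 2×3.1875 = 6.375 in. φR_n = 0.75 × 0.6 × 80 × 0.13256 × 6.375 = 30.4 kips.
Base metal shear (0.25 in plate): yield φR_n = 1.0×0.6×50×0.25×6.375 = 47.8 kips; rupture φR_n = 0.75×0.6×65×0.25×6.375 = 46.6 kips; take 46.6 kips (rupture).
Tension yield (gross): A_g = 1.5×0.25 = 0.375 in². φR_n = 0.90 × 50 × 0.375 = 16.9 kips.
Governing: min(30.4, 46.6, 16.9) = 16.9 kips → gross-section yield.

16.9 kips (gross-section yield governs)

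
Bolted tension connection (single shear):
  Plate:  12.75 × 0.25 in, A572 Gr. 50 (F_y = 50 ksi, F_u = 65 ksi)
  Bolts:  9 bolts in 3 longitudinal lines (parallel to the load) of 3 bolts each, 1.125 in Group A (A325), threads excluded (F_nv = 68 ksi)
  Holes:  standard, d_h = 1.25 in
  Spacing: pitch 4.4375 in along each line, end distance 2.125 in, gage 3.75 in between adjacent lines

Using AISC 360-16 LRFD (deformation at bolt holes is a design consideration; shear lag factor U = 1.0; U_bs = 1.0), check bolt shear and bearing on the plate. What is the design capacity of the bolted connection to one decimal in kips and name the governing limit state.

Bolt shear: A_b = π(1.125)²/4 = 0.99402 in². φR_n = 0.75 × 68 × 0.99402 × 9 × 1 = 456.3 kips.
Bearing (0.25 in plate, F_u = 65 ksi): end bolts L_c = 2.125 − 1.25/2 = 1.5, R_n = min(1.2×1.5×0.25×65, 2.4×1.125×0.25×65) = 29.25 kips/bolt; interior L_c = 4.4375 − 1.25 = 3.1875, R_n = 43.875 kips/bolt. φR_n = 0.75 × (3×29.25 + 6×43.875) = 263.3 kips.
Governing: min(456.3, 263.3) = 263.3 kips → bearing.

263.3 kips (bearing governs)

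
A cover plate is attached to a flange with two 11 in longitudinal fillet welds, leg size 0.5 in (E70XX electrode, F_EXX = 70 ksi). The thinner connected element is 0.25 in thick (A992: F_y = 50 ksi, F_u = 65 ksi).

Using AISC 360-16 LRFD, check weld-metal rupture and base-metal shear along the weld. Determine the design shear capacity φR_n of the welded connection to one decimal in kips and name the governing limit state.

160.9 kips (base-metal shear governs)

Weld metal: throat = 0.707×0.5 = 0.3535 in, L = 2×11 = 22 in. φR_n = 0.75 × 0.6 × 70 × 0.3535 × 22 = 245.0 kips.
Base metal shear (0.25 in plate): yield φR_n = 1.0×0.6×50×0.25×22 = 165.0 kips; rupture φR_n = 0.75×0.6×65×0.25×22 = 160.9 kips; take 160.9 kips (rupture).
Governing: min(245.0, 160.9) = 160.9 kips → base-metal shear.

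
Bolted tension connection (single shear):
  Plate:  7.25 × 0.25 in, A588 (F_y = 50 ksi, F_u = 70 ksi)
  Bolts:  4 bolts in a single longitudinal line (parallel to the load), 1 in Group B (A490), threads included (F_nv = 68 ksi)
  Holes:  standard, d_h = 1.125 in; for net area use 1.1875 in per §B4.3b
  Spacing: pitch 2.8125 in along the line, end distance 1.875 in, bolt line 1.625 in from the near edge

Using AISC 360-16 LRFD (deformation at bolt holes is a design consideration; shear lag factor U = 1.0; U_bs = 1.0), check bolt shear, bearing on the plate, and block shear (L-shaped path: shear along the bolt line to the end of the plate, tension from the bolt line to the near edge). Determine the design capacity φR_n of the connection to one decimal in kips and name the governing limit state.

Bolt shear: A_b = π(1)²/4 = 0.7854 in². φR_n = 0.75 × 68 × 0.7854 × 4 × 1 = 160.2 kips.
Bearing (0.25 in plate, F_u = 70 ksi): end bolts L_c = 1.875 − 1.125/2 = 1.3125, R_n = min(1.2×1.3125×0.25×70, 2.4×1×0.25×70) = 27.563 kips/bolt; interior L_c = 2.8125 − 1.125 = 1.6875, R_n = 35.438 kips/bolt. φR_n = 0.75 × (1×27.563 + 3×35.438) = 100.4 kips.
Block shear: shear path 1×[1.875+3×2.8125] = 1×10.3125 in, A_gv = 2.5781, A_nv = 1×(10.3125 − 3.5×1.1875)×0.25 = 1.5391 in²; tension to near edge: (1.625 − 0.5×1.1875)×0.25 = 0.25781 in². R_n = min(0.6×70×1.5391, 0.6×50×2.5781) + 1.0×70×0.25781 = min(64.642, 77.343) + 18.047 = 82.689 kips. φR_n = 0.75 × 82.689 = 62.0 kips.
Governing: min(160.2, 100.4, 62.0) = 62.0 kips → block shear.

62.0 kips (block shear governs)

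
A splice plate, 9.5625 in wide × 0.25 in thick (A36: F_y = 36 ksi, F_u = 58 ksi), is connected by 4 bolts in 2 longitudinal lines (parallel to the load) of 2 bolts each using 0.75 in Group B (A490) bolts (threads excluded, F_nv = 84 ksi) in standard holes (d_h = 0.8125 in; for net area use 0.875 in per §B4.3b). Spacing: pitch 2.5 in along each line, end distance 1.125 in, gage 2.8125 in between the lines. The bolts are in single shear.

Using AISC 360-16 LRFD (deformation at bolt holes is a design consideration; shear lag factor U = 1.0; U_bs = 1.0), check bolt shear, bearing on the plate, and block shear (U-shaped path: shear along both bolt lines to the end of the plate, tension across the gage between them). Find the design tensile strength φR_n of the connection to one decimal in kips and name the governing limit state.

Bolt shear: A_b = π(0.75)²/4 = 0.44179 in². φR_n = 0.75 × 84 × 0.44179 × 4 × 1 = 111.3 kips.
Bearing (0.25 in plate, F_u = 58 ksi): end bolts L_c = 1.125 − 0.8125/2 = 0.71875, R_n = min(1.2×0.71875×0.25×58, 2.4×0.75×0.25×58) = 12.506 kips/bolt; interior L_c = 2.5 − 0.8125 = 1.6875, R_n = 26.1 kips/bolt. φR_n = 0.75 × (2×12.506 + 2×26.1) = 57.9 kips.
Block shear: shear path 2×[1.125+1×2.5] = 2×3.625 in, A_gv = 1.8125, A_nv = 2×(3.625 − 1.5×0.875)×0.25 = 1.1563 in²; tension across gage: (2.8125 − 1×0.875)×0.25 = 0.48438 in². R_n = min(0.6×58×1.1563, 0.6×36×1.8125) + 1.0×58×0.48438 = min(40.239, 39.15) + 28.094 = 67.244 kips. φR_n = 0.75 × 67.244 = 50.4 kips.
Governing: min(111.3, 57.9, 50.4) = 50.4 kips → block shear.

50.4 kips (block shear governs)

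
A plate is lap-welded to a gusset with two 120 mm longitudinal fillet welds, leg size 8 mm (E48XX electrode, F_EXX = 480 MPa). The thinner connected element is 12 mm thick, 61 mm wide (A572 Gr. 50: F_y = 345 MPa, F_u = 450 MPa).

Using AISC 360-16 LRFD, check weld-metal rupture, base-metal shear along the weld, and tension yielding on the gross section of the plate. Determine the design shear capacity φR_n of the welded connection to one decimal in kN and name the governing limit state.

Weld metal: throat = 0.707×8 = 5.656 mm, L = 2×120 = 240 mm. φR_n = 0.75 × 0.6 × 480 × 5.656 × 240 = 293.2 kN.
Base metal shear (12 mm plate): yield φR_n = 1.0×0.6×345×12×240 = 596.2 kN; rupture φR_n = 0.75×0.6×450×12×240 = 583.2 kN; take 583.2 kN (rupture).
Tension yield (gross): A_g = 61×12 = 732 mm². φR_n = 0.90 × 345 × 732 = 227.3 kN.
Governing: min(293.2, 583.2, 227.3) = 227.3 kN → gross-section yield.

227.3 kN (gross-section yield governs)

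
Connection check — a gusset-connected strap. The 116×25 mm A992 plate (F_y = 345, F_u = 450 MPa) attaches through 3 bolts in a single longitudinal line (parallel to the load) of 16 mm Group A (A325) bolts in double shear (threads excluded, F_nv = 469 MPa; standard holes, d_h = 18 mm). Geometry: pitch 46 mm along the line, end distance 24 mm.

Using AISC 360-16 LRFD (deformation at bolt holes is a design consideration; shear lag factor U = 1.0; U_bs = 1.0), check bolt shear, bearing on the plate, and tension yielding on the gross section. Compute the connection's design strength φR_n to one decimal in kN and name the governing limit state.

Bolt shear: A_b = π(16)²/4 = 201.06 mm². φR_n = 0.75 × 469 × 201.06 × 3 × 2 = 424.3 kN.
Bearing (25 mm plate, F_u = 450 MPa): end bolts L_c = 24 − 18/2 = 15, R_n = min(1.2×15×25×450, 2.4×16×25×450) = 202.5 kN/bolt; interior L_c = 46 − 18 = 28, R_n = 378 kN/bolt. φR_n = 0.75 × (1×202.5 + 2×378) = 718.9 kN.
Tension yield (gross): A_g = 116×25 = 2900 mm². φR_n = 0.90 × 345 × 2900 = 900.5 kN.
Governing: min(424.3, 718.9, 900.5) = 424.3 kN → bolt shear.

424.3 kN (bolt shear governs)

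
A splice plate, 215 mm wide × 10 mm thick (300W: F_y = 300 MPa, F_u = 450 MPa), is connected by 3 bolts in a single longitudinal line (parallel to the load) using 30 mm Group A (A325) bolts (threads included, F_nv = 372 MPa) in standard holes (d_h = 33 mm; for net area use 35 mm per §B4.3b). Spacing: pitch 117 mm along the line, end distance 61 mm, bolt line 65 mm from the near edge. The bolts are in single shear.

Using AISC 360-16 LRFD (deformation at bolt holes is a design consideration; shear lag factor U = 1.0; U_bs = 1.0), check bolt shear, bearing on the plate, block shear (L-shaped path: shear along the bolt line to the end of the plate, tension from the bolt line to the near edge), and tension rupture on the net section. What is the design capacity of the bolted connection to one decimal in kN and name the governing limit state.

Bolt shear: A_b = π(30)²/4 = 706.86 mm². φR_n = 0.75 × 372 × 706.86 × 3 × 1 = 591.6 kN.
Bearing (10 mm plate, F_u = 450 MPa): end bolts L_c = 61 − 33/2 = 44.5, R_n = min(1.2×44.5×10×450, 2.4×30×10×450) = 240.3 kN/bolt; interior L_c = 117 − 33 = 84, R_n = 324 kN/bolt. φR_n = 0.75 × (1×240.3 + 2×324) = 666.2 kN.
Block shear: shear path 1×[61+2×117] = 1×295 mm, A_gv = 2950, A_nv = 1×(295 − 2.5×35)×10 = 2075 mm²; tension to near edge: (65 − 0.5×35)×10 = 475 mm². R_n = min(0.6×450×2075, 0.6×300×2950) + 1.0×450×475 = min(560.25, 531) + 213.75 = 744.75 kN. φR_n = 0.75 × 744.75 = 558.6 kN.
Tension rupture (net): A_n = (215 − 1×35)×10 = 1800 mm² (U = 1.0, A_e = A_n). φR_n = 0.75 × 450 × 1800 = 607.5 kN.
Governing: min(591.6, 666.2, 558.6, 607.5) = 558.6 kN → block shear.

558.6 kN (block shear governs)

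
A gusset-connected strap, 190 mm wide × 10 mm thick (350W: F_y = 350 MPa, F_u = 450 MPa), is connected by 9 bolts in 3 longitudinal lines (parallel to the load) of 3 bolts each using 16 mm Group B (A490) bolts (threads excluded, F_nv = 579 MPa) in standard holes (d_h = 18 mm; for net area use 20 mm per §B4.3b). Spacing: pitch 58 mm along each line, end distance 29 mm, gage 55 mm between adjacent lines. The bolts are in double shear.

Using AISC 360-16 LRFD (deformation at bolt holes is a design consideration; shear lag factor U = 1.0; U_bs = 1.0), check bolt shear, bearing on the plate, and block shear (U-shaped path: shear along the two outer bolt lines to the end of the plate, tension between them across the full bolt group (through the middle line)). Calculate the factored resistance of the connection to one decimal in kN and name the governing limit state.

Bolt shear: A_b = π(16)²/4 = 201.06 mm². φR_n = 0.75 × 579 × 201.06 × 9 × 2 = 1571.6 kN.
Bearing (10 mm plate, F_u = 450 MPa): end bolts L_c = 29 − 18/2 = 20, R_n = min(1.2×20×10×450, 2.4×16×10×450) = 108 kN/bolt; interior L_c = 58 − 18 = 40, R_n = 172.8 kN/bolt. φR_n = 0.75 × (3×108 + 6×172.8) = 1020.6 kN.
Block shear: shear path 2×[29+2×58] = 2×145 mm, A_gv = 2900, A_nv = 2×(145 − 2.5×20)×10 = 1900 mm²; tension across gage: (110 − 2×20)×10 = 700 mm². R_n = min(0.6×450×1900, 0.6×350×2900) + 1.0×450×700 = min(513, 609) + 315 = 828 kN. φR_n = 0.75 × 828 = 621.0 kN.
Governing: min(1571.6, 1020.6, 621.0) = 621.0 kN → block shear.

621.0 kN (block shear governs)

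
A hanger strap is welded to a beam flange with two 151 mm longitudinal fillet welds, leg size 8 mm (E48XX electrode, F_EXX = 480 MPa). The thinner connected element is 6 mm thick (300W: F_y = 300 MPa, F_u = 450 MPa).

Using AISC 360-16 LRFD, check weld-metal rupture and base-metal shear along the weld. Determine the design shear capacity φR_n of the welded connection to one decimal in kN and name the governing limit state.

Weld metal: throat = 0.707×8 = 5.656 mm, L = 2×151 = 302 mm. φR_n = 0.75 × 0.6 × 480 × 5.656 × 302 = 369.0 kN.
Base metal shear (6 mm plate): yield φR_n = 1.0×0.6×300×6×302 = 326.2 kN; rupture φR_n = 0.75×0.6×450×6×302 = 366.9 kN; take 326.2 kN (yield).
Governing: min(369.0, 326.2) = 326.2 kN → base-metal shear.

326.2 kN (base-metal shear governs)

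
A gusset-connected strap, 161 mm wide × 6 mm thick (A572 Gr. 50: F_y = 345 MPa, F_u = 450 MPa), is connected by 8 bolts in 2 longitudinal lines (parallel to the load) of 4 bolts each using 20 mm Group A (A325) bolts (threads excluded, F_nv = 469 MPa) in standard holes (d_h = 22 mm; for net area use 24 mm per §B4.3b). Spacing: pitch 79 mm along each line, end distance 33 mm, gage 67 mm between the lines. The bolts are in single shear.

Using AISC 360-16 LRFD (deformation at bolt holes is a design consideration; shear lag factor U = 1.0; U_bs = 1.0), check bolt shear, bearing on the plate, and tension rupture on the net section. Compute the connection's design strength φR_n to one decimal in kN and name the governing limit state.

Bolt shear: A_b = π(20)²/4 = 314.16 mm². φR_n = 0.75 × 469 × 314.16 × 8 × 1 = 884.0 kN.
Bearing (6 mm plate, F_u = 450 MPa): end bolts L_c = 33 − 22/2 = 22, R_n = min(1.2×22×6×450, 2.4×20×6×450) = 71.28 kN/bolt; interior L_c = 79 − 22 = 57, R_n = 129.6 kN/bolt. φR_n = 0.75 × (2×71.28 + 6×129.6) = 690.1 kN.
Tension rupture (net): A_n = (161 − 2×24)×6 = 678 mm² (U = 1.0, A_e = A_n). φR_n = 0.75 × 450 × 678 = 228.8 kN.
Governing: min(884.0, 690.1, 228.8) = 228.8 kN → net-section rupture.

228.8 kN (net-section rupture governs)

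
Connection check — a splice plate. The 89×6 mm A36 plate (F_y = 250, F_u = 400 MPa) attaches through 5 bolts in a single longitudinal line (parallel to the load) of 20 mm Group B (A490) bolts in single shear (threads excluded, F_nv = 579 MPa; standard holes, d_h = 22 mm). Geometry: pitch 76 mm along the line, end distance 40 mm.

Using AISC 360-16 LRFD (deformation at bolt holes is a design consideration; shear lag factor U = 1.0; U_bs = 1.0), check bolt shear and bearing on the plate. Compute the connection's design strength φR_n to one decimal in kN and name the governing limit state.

408.2 kN (bearing governs)

Bolt shear: A_b = π(20)²/4 = 314.16 mm². φR_n = 0.75 × 579 × 314.16 × 5 × 1 = 682.1 kN.
Bearing (6 mm plate, F_u = 400 MPa): end bolts L_c = 40 − 22/2 = 29, R_n = min(1.2×29×6×400, 2.4×20×6×400) = 83.52 kN/bolt; interior L_c = 76 − 22 = 54, R_n = 115.2 kN/bolt. φR_n = 0.75 × (1×83.52 + 4×115.2) = 408.2 kN.
Governing: min(682.1, 408.2) = 408.2 kN → bearing.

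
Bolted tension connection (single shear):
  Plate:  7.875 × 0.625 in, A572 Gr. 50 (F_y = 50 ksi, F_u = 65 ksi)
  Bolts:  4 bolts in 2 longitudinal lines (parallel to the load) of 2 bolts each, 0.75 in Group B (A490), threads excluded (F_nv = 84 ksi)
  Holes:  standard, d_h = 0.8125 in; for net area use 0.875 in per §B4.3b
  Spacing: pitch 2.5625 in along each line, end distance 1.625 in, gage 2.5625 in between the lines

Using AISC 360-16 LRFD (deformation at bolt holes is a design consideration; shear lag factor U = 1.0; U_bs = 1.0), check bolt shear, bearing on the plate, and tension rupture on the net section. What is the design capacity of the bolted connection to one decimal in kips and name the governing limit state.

111.3 kips (bolt shear governs)

Bolt shear: A_b = π(0.75)²/4 = 0.44179 in². φR_n = 0.75 × 84 × 0.44179 × 4 × 1 = 111.3 kips.
Bearing (0.625 in plate, F_u = 65 ksi): end bolts L_c = 1.625 − 0.8125/2 = 1.21875, R_n = min(1.2×1.21875×0.625×65, 2.4×0.75×0.625×65) = 59.414 kips/bolt; interior L_c = 2.5625 − 0.8125 = 1.75, R_n = 73.125 kips/bolt. φR_n = 0.75 × (2×59.414 + 2×73.125) = 198.8 kips.
Tension rupture (net): A_n = (7.875 − 2×0.875)×0.625 = 3.8281 in² (U = 1.0, A_e = A_n). φR_n = 0.75 × 65 × 3.8281 = 186.6 kips.
Governing: min(111.3, 198.8, 186.6) = 111.3 kips → bolt shear.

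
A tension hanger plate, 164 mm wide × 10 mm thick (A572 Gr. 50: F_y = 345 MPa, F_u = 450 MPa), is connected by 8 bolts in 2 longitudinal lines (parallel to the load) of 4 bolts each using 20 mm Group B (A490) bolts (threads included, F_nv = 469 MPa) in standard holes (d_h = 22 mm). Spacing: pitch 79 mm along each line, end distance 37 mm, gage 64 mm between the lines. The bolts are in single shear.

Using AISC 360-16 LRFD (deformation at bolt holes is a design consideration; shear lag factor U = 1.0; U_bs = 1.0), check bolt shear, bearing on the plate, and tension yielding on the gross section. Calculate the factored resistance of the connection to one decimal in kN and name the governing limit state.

509.2 kN (gross-section yield governs)

Bolt shear: A_b = π(20)²/4 = 314.16 mm². φR_n = 0.75 × 469 × 314.16 × 8 × 1 = 884.0 kN.
Bearing (10 mm plate, F_u = 450 MPa): end bolts L_c = 37 − 22/2 = 26, R_n = min(1.2×26×10×450, 2.4×20×10×450) = 140.4 kN/bolt; interior L_c = 79 − 22 = 57, R_n = 216 kN/bolt. φR_n = 0.75 × (2×140.4 + 6×216) = 1182.6 kN.
Tension yield (gross): A_g = 164×10 = 1640 mm². φR_n = 0.90 × 345 × 1640 = 509.2 kN.
Governing: min(884.0, 1182.6, 509.2) = 509.2 kN → gross-section yield.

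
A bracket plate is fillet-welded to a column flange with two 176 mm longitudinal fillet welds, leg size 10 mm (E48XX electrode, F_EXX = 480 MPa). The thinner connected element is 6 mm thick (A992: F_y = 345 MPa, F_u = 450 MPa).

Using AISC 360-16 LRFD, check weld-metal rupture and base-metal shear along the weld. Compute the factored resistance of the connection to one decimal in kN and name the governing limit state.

Weld metal: throat = 0.707×10 = 7.07 mm, L = 2×176 = 352 mm. φR_n = 0.75 × 0.6 × 480 × 7.07 × 352 = 537.5 kN.
Base metal shear (6 mm plate): yield φR_n = 1.0×0.6×345×6×352 = 437.2 kN; rupture φR_n = 0.75×0.6×450×6×352 = 427.7 kN; take 427.7 kN (rupture).
Governing: min(537.5, 427.7) = 427.7 kN → base-metal shear.

427.7 kN (base-metal shear governs)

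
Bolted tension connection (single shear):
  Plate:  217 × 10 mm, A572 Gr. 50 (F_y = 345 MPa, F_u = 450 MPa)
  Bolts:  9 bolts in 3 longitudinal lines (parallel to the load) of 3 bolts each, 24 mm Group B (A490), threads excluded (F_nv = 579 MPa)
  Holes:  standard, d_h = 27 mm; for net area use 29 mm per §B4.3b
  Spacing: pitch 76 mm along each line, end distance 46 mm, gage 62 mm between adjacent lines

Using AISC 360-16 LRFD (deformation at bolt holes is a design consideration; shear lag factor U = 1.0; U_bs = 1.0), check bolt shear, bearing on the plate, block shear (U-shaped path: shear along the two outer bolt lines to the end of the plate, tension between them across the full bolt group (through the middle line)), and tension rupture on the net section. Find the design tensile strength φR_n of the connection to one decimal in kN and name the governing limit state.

Bolt shear: A_b = π(24)²/4 = 452.39 mm². φR_n = 0.75 × 579 × 452.39 × 9 × 1 = 1768.1 kN.
Bearing (10 mm plate, F_u = 450 MPa): end bolts L_c = 46 − 27/2 = 32.5, R_n = min(1.2×32.5×10×450, 2.4×24×10×450) = 175.5 kN/bolt; interior L_c = 76 − 27 = 49, R_n = 259.2 kN/bolt. φR_n = 0.75 × (3×175.5 + 6×259.2) = 1561.3 kN.
Block shear: shear path 2×[46+2×76] = 2×198 mm, A_gv = 3960, A_nv = 2×(198 − 2.5×29)×10 = 2510 mm²; tension across gage: (124 − 2×29)×10 = 660 mm². R_n = min(0.6×450×2510, 0.6×345×3960) + 1.0×450×660 = min(677.7, 819.72) + 297 = 974.7 kN. φR_n = 0.75 × 974.7 = 731.0 kN.
Tension rupture (net): A_n = (217 − 3×29)×10 = 1300 mm² (U = 1.0, A_e = A_n). φR_n = 0.75 × 450 × 1300 = 438.8 kN.
Governing: min(1768.1, 1561.3, 731.0, 438.8) = 438.8 kN → net-section rupture.

438.8 kN (net-section rupture governs)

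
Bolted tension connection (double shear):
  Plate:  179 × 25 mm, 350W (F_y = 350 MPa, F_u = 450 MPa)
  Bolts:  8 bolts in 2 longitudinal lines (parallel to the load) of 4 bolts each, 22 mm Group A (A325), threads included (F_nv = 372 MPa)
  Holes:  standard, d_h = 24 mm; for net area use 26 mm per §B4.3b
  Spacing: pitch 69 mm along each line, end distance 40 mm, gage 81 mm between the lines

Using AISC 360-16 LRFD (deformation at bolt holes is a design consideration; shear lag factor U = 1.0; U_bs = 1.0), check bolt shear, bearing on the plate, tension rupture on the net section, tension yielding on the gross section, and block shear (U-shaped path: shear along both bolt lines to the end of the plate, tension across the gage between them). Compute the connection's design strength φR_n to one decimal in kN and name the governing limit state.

1071.6 kN (net-section rupture governs)

Bolt shear: A_b = π(22)²/4 = 380.13 mm². φR_n = 0.75 × 372 × 380.13 × 8 × 2 = 1696.9 kN.
Bearing (25 mm plate, F_u = 450 MPa): end bolts L_c = 40 − 24/2 = 28, R_n = min(1.2×28×25×450, 2.4×22×25×450) = 378 kN/bolt; interior L_c = 69 − 24 = 45, R_n = 594 kN/bolt. φR_n = 0.75 × (2×378 + 6×594) = 3240.0 kN.
Tension rupture (net): A_n = (179 − 2×26)×25 = 3175 mm² (U = 1.0, A_e = A_n). φR_n = 0.75 × 450 × 3175 = 1071.6 kN.
Tension yield (gross): A_g = 179×25 = 4475 mm². φR_n = 0.90 × 350 × 4475 = 1409.6 kN.
Block shear: shear path 2×[40+3×69] = 2×247 mm, A_gv = 12350, A_nv = 2×(247 − 3.5×26)×25 = 7800 mm²; tension across gage: (81 − 1×26)×25 = 1375 mm². R_n = min(0.6×450×7800, 0.6×350×12350) + 1.0×450×1375 = min(2106, 2593.5) + 618.75 = 2724.8 kN. φR_n = 0.75 × 2724.8 = 2043.6 kN.
Governing: min(1696.9, 3240.0, 1071.6, 1409.6, 2043.6) = 1071.6 kN → net-section rupture.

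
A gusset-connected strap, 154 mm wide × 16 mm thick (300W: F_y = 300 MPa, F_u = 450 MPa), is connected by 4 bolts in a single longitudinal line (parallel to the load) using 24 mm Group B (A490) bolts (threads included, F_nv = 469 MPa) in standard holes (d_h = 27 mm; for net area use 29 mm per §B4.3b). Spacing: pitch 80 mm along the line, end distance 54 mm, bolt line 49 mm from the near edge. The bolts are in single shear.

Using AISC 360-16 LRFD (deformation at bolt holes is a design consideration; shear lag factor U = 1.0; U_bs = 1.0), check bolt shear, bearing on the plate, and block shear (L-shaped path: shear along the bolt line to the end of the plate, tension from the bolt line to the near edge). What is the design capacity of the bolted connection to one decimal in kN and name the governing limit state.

Bolt shear: A_b = π(24)²/4 = 452.39 mm². φR_n = 0.75 × 469 × 452.39 × 4 × 1 = 636.5 kN.
Bearing (16 mm plate, F_u = 450 MPa): end bolts L_c = 54 − 27/2 = 40.5, R_n = min(1.2×40.5×16×450, 2.4×24×16×450) = 349.92 kN/bolt; interior L_c = 80 − 27 = 53, R_n = 414.72 kN/bolt. φR_n = 0.75 × (1×349.92 + 3×414.72) = 1195.6 kN.
Block shear: shear path 1×[54+3×80] = 1×294 mm, A_gv = 4704, A_nv = 1×(294 − 3.5×29)×16 = 3080 mm²; tension to near edge: (49 − 0.5×29)×16 = 552 mm². R_n = min(0.6×450×3080, 0.6×300×4704) + 1.0×450×552 = min(831.6, 846.72) + 248.4 = 1080 kN. φR_n = 0.75 × 1080 = 810.0 kN.
Governing: min(636.5, 1195.6, 810.0) = 636.5 kN → bolt shear.

636.5 kN (bolt shear governs)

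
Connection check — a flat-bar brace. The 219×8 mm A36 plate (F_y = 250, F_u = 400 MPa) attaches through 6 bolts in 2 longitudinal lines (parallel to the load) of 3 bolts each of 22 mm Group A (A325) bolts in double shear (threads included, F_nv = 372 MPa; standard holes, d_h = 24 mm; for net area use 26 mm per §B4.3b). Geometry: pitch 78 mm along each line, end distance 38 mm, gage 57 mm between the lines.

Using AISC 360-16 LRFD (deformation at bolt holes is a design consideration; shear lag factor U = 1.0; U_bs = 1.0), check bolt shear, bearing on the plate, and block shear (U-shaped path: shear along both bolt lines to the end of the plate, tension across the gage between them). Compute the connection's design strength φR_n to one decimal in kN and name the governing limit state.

423.6 kN (block shear governs)

Bolt shear: A_b = π(22)²/4 = 380.13 mm². φR_n = 0.75 × 372 × 380.13 × 6 × 2 = 1272.7 kN.
Bearing (8 mm plate, F_u = 400 MPa): end bolts L_c = 38 − 24/2 = 26, R_n = min(1.2×26×8×400, 2.4×22×8×400) = 99.84 kN/bolt; interior L_c = 78 − 24 = 54, R_n = 168.96 kN/bolt. φR_n = 0.75 × (2×99.84 + 4×168.96) = 656.6 kN.
Block shear: shear path 2×[38+2×78] = 2×194 mm, A_gv = 3104, A_nv = 2×(194 − 2.5×26)×8 = 2064 mm²; tension across gage: (57 − 1×26)×8 = 248 mm². R_n = min(0.6×400×2064, 0.6×250×3104) + 1.0×400×248 = min(495.36, 465.6) + 99.2 = 564.8 kN. φR_n = 0.75 × 564.8 = 423.6 kN.
Governing: min(1272.7, 656.6, 423.6) = 423.6 kN → block shear.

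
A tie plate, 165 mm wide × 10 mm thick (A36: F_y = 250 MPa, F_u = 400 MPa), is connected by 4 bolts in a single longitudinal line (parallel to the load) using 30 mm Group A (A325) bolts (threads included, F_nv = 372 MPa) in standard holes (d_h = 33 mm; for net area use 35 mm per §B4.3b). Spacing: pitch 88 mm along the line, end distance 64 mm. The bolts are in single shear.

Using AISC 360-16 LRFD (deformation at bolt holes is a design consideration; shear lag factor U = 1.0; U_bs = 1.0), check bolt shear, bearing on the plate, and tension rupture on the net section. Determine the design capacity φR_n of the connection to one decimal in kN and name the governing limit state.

390.0 kN (net-section rupture governs)

Bolt shear: A_b = π(30)²/4 = 706.86 mm². φR_n = 0.75 × 372 × 706.86 × 4 × 1 = 788.9 kN.
Bearing (10 mm plate, F_u = 400 MPa): end bolts L_c = 64 − 33/2 = 47.5, R_n = min(1.2×47.5×10×400, 2.4×30×10×400) = 228 kN/bolt; interior L_c = 88 − 33 = 55, R_n = 264 kN/bolt. φR_n = 0.75 × (1×228 + 3×264) = 765.0 kN.
Tension rupture (net): A_n = (165 − 1×35)×10 = 1300 mm² (U = 1.0, A_e = A_n). φR_n = 0.75 × 400 × 1300 = 390.0 kN.
Governing: min(788.9, 765.0, 390.0) = 390.0 kN → net-section rupture.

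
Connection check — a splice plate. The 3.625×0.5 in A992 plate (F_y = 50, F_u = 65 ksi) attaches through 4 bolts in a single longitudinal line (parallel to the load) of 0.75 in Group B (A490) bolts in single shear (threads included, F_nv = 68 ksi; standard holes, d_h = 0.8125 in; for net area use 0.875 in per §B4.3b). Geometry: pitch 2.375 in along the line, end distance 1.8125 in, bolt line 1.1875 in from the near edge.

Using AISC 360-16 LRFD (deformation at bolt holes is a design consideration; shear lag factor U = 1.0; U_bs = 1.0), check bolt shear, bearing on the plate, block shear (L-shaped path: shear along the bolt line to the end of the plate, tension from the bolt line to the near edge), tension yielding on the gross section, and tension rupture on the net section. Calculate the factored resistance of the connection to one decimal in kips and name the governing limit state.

Bolt shear: A_b = π(0.75)²/4 = 0.44179 in². φR_n = 0.75 × 68 × 0.44179 × 4 × 1 = 90.1 kips.
Bearing (0.5 in plate, F_u = 65 ksi): end bolts L_c = 1.8125 − 0.8125/2 = 1.40625, R_n = min(1.2×1.40625×0.5×65, 2.4×0.75×0.5×65) = 54.844 kips/bolt; interior L_c = 2.375 − 0.8125 = 1.5625, R_n = 58.5 kips/bolt. φR_n = 0.75 × (1×54.844 + 3×58.5) = 172.8 kips.
Block shear: shear path 1×[1.8125+3×2.375] = 1×8.9375 in, A_gv = 4.4688, A_nv = 1×(8.9375 − 3.5×0.875)×0.5 = 2.9375 in²; tension to near edge: (1.1875 − 0.5×0.875)×0.5 = 0.375 in². R_n = min(0.6×65×2.9375, 0.6×50×4.4688) + 1.0×65×0.375 = min(114.56, 134.06) + 24.375 = 138.94 kips. φR_n = 0.75 × 138.94 = 104.2 kips.
Tension yield (gross): A_g = 3.625×0.5 = 1.8125 in². φR_n = 0.90 × 50 × 1.8125 = 81.6 kips.
Tension rupture (net): A_n = (3.625 − 1×0.875)×0.5 = 1.375 in² (U = 1.0, A_e = A_n). φR_n = 0.75 × 65 × 1.375 = 67.0 kips.
Governing: min(90.1, 172.8, 104.2, 81.6, 67.0) = 67.0 kips → net-section rupture.

67.0 kips (net-section rupture governs)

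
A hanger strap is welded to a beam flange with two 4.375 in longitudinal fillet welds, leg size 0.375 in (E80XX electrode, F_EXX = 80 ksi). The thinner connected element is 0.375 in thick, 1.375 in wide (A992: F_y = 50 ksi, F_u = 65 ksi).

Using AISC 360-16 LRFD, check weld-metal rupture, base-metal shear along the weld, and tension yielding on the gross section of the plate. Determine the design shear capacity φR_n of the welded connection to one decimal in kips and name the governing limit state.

23.2 kips (gross-section yield governs)

Weld metal: throat = 0.707×0.375 = 0.26513 in, L = 2×4.375 = 8.75 in. φR_n = 0.75 × 0.6 × 80 × 0.26513 × 8.75 = 83.5 kips.
Base metal shear (0.375 in plate): yield φR_n = 1.0×0.6×50×0.375×8.75 = 98.4 kips; rupture φR_n = 0.75×0.6×65×0.375×8.75 = 96.0 kips; take 96.0 kips (rupture).
Tension yield (gross): A_g = 1.375×0.375 = 0.51563 in². φR_n = 0.90 × 50 × 0.51563 = 23.2 kips.
Governing: min(83.5, 96.0, 23.2) = 23.2 kips → gross-section yield.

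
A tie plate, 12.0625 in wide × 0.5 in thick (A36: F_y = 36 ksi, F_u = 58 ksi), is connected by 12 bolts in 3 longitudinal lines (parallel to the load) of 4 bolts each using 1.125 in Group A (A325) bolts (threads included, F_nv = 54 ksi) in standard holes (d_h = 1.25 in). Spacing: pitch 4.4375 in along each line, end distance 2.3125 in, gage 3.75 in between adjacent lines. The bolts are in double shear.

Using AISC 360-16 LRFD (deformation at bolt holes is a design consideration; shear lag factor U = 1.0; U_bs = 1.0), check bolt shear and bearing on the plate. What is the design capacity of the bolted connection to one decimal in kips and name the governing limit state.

660.7 kips (bearing governs)

Bolt shear: A_b = π(1.125)²/4 = 0.99402 in². φR_n = 0.75 × 54 × 0.99402 × 12 × 2 = 966.2 kips.
Bearing (0.5 in plate, F_u = 58 ksi): end bolts L_c = 2.3125 − 1.25/2 = 1.6875, R_n = min(1.2×1.6875×0.5×58, 2.4×1.125×0.5×58) = 58.725 kips/bolt; interior L_c = 4.4375 − 1.25 = 3.1875, R_n = 78.3 kips/bolt. φR_n = 0.75 × (3×58.725 + 9×78.3) = 660.7 kips.
Governing: min(966.2, 660.7) = 660.7 kips → bearing.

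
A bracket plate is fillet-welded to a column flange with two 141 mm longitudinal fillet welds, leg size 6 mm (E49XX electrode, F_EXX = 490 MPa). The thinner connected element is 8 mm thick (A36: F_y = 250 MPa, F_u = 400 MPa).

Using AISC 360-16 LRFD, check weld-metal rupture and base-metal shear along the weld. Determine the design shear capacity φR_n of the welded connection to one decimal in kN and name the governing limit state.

263.8 kN (weld metal governs)

Weld metal: throat = 0.707×6 = 4.242 mm, L = 2×141 = 282 mm. φR_n = 0.75 × 0.6 × 490 × 4.242 × 282 = 263.8 kN.
Base metal shear (8 mm plate): yield φR_n = 1.0×0.6×250×8×282 = 338.4 kN; rupture φR_n = 0.75×0.6×400×8×282 = 406.1 kN; take 338.4 kN (yield).
Governing: min(263.8, 338.4) = 263.8 kN → weld metal.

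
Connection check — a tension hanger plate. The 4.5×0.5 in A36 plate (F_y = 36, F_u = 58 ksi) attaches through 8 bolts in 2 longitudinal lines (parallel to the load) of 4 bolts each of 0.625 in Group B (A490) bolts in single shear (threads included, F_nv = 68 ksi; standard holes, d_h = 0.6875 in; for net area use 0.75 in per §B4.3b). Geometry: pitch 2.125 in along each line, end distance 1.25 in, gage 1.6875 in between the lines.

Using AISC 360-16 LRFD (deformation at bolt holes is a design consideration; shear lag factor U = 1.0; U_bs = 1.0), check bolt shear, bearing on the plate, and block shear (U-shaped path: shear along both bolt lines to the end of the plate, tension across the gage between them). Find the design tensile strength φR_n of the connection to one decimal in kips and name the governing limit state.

125.2 kips (bolt shear governs)

Bolt shear: A_b = π(0.625)²/4 = 0.3068 in². φR_n = 0.75 × 68 × 0.3068 × 8 × 1 = 125.2 kips.
Bearing (0.5 in plate, F_u = 58 ksi): end bolts L_c = 1.25 − 0.6875/2 = 0.90625, R_n = min(1.2×0.90625×0.5×58, 2.4×0.625×0.5×58) = 31.538 kips/bolt; interior L_c = 2.125 − 0.6875 = 1.4375, R_n = 43.5 kips/bolt. φR_n = 0.75 × (2×31.538 + 6×43.5) = 243.1 kips.
Block shear: shear path 2×[1.25+3×2.125] = 2×7.625 in, A_gv = 7.625, A_nv = 2×(7.625 − 3.5×0.75)×0.5 = 5 in²; tension across gage: (1.6875 − 1×0.75)×0.5 = 0.46875 in². R_n = min(0.6×58×5, 0.6×36×7.625) + 1.0×58×0.46875 = min(174, 164.7) + 27.188 = 191.89 kips. φR_n = 0.75 × 191.89 = 143.9 kips.
Governing: min(125.2, 243.1, 143.9) = 125.2 kips → bolt shear.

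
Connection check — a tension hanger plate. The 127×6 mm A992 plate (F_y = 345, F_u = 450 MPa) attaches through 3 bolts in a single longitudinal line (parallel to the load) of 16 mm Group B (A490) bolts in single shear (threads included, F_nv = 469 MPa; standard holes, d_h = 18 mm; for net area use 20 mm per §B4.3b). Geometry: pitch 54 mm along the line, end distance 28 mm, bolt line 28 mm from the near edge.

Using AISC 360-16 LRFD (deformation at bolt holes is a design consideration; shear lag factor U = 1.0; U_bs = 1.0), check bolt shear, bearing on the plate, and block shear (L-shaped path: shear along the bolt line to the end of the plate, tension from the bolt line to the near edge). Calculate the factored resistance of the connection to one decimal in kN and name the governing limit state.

Bolt shear: A_b = π(16)²/4 = 201.06 mm². φR_n = 0.75 × 469 × 201.06 × 3 × 1 = 212.2 kN.
Bearing (6 mm plate, F_u = 450 MPa): end bolts L_c = 28 − 18/2 = 19, R_n = min(1.2×19×6×450, 2.4×16×6×450) = 61.56 kN/bolt; interior L_c = 54 − 18 = 36, R_n = 103.68 kN/bolt. φR_n = 0.75 × (1×61.56 + 2×103.68) = 201.7 kN.
Block shear: shear path 1×[28+2×54] = 1×136 mm, A_gv = 816, A_nv = 1×(136 − 2.5×20)×6 = 516 mm²; tension to near edge: (28 − 0.5×20)×6 = 108 mm². R_n = min(0.6×450×516, 0.6×345×816) + 1.0×450×108 = min(139.32, 168.91) + 48.6 = 187.92 kN. φR_n = 0.75 × 187.92 = 140.9 kN.
Governing: min(212.2, 201.7, 140.9) = 140.9 kN → block shear.

140.9 kN (block shear governs)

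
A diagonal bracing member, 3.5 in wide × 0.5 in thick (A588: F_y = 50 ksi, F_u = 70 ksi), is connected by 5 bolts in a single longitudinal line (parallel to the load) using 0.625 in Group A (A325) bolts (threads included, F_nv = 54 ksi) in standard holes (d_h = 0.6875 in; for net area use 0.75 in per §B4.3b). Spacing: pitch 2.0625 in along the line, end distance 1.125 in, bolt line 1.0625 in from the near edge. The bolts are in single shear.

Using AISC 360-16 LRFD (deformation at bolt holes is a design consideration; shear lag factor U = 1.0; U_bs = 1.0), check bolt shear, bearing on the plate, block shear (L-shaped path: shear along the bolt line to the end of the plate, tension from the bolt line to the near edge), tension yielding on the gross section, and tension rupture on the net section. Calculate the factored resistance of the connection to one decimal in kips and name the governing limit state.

62.1 kips (bolt shear governs)

Bolt shear: A_b = π(0.625)²/4 = 0.3068 in². φR_n = 0.75 × 54 × 0.3068 × 5 × 1 = 62.1 kips.
Bearing (0.5 in plate, F_u = 70 ksi): end bolts L_c = 1.125 − 0.6875/2 = 0.78125, R_n = min(1.2×0.78125×0.5×70, 2.4×0.625×0.5×70) = 32.813 kips/bolt; interior L_c = 2.0625 − 0.6875 = 1.375, R_n = 52.5 kips/bolt. φR_n = 0.75 × (1×32.813 + 4×52.5) = 182.1 kips.
Block shear: shear path 1×[1.125+4×2.0625] = 1×9.375 in, A_gv = 4.6875, A_nv = 1×(9.375 − 4.5×0.75)×0.5 = 3 in²; tension to near edge: (1.0625 − 0.5×0.75)×0.5 = 0.34375 in². R_n = min(0.6×70×3, 0.6×50×4.6875) + 1.0×70×0.34375 = min(126, 140.63) + 24.063 = 150.06 kips. φR_n = 0.75 × 150.06 = 112.5 kips.
Tension yield (gross): A_g = 3.5×0.5 = 1.75 in². φR_n = 0.90 × 50 × 1.75 = 78.8 kips.
Tension rupture (net): A_n = (3.5 − 1×0.75)×0.5 = 1.375 in² (U = 1.0, A_e = A_n). φR_n = 0.75 × 70 × 1.375 = 72.2 kips.
Governing: min(62.1, 182.1, 112.5, 78.8, 72.2) = 62.1 kips → bolt shear.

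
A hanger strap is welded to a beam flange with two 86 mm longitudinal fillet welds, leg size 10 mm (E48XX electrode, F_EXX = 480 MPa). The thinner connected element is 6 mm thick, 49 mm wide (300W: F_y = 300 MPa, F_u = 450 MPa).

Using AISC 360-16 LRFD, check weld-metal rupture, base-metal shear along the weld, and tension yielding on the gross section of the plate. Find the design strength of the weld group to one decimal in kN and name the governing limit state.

Weld metal: throat = 0.707×10 = 7.07 mm, L = 2×86 = 172 mm. φR_n = 0.75 × 0.6 × 480 × 7.07 × 172 = 262.7 kN.
Base metal shear (6 mm plate): yield φR_n = 1.0×0.6×300×6×172 = 185.8 kN; rupture φR_n = 0.75×0.6×450×6×172 = 209.0 kN; take 185.8 kN (yield).
Tension yield (gross): A_g = 49×6 = 294 mm². φR_n = 0.90 × 300 × 294 = 79.4 kN.
Governing: min(262.7, 185.8, 79.4) = 79.4 kN → gross-section yield.

79.4 kN (gross-section yield governs)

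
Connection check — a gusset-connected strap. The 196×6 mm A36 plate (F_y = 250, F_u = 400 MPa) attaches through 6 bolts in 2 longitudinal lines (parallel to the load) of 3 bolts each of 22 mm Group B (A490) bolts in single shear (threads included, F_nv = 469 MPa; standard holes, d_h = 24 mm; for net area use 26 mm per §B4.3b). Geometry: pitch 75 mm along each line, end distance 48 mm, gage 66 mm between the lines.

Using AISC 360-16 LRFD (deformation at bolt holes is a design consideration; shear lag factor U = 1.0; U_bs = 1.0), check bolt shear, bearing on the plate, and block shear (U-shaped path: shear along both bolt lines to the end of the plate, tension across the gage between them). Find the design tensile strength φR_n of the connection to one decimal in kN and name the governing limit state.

Bolt shear: A_b = π(22)²/4 = 380.13 mm². φR_n = 0.75 × 469 × 380.13 × 6 × 1 = 802.3 kN.
Bearing (6 mm plate, F_u = 400 MPa): end bolts L_c = 48 − 24/2 = 36, R_n = min(1.2×36×6×400, 2.4×22×6×400) = 103.68 kN/bolt; interior L_c = 75 − 24 = 51, R_n = 126.72 kN/bolt. φR_n = 0.75 × (2×103.68 + 4×126.72) = 535.7 kN.
Block shear: shear path 2×[48+2×75] = 2×198 mm, A_gv = 2376, A_nv = 2×(198 − 2.5×26)×6 = 1596 mm²; tension across gage: (66 − 1×26)×6 = 240 mm². R_n = min(0.6×400×1596, 0.6×250×2376) + 1.0×400×240 = min(383.04, 356.4) + 96 = 452.4 kN. φR_n = 0.75 × 452.4 = 339.3 kN.
Governing: min(802.3, 535.7, 339.3) = 339.3 kN → block shear.

339.3 kN (block shear governs)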